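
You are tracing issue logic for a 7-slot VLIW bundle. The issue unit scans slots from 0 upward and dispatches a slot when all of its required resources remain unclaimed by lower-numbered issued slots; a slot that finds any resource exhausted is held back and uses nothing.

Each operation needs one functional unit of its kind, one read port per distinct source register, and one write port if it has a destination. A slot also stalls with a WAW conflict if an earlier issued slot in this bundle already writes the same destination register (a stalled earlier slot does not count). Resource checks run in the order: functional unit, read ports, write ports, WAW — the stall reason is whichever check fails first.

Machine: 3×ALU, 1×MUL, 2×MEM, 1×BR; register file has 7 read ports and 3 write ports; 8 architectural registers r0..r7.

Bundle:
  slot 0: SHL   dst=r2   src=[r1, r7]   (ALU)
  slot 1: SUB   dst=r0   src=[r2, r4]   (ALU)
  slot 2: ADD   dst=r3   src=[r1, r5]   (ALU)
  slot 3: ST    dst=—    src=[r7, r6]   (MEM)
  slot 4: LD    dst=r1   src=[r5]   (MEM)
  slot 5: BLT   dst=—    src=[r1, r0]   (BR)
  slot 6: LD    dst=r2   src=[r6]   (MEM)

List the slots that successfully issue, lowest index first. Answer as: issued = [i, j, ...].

[0] ALU needs rd=2 wr=1: ok; after: ALU=2 MUL=1 MEM=2 BR=1, R=5, W=2
[1] ALU needs rd=2 wr=1: ok; after: ALU=1 MUL=1 MEM=2 BR=1, R=3, W=1
[2] ALU needs rd=2 wr=1: ok; after: ALU=0 MUL=1 MEM=2 BR=1, R=1, W=0
[3] MEM needs rd=2 wr=0: RD_PORT; after: ALU=0 MUL=1 MEM=2 BR=1, R=1, W=0
[4] MEM needs rd=1 wr=1: WR_PORT; after: ALU=0 MUL=1 MEM=2 BR=1, R=1, W=0
[5] BR needs rd=2 wr=0: RD_PORT; after: ALU=0 MUL=1 MEM=2 BR=1, R=1, W=0
[6] MEM needs rd=1 wr=1: WR_PORT; after: ALU=0 MUL=1 MEM=2 BR=1, R=1, W=0

issued = [0, 1, 2]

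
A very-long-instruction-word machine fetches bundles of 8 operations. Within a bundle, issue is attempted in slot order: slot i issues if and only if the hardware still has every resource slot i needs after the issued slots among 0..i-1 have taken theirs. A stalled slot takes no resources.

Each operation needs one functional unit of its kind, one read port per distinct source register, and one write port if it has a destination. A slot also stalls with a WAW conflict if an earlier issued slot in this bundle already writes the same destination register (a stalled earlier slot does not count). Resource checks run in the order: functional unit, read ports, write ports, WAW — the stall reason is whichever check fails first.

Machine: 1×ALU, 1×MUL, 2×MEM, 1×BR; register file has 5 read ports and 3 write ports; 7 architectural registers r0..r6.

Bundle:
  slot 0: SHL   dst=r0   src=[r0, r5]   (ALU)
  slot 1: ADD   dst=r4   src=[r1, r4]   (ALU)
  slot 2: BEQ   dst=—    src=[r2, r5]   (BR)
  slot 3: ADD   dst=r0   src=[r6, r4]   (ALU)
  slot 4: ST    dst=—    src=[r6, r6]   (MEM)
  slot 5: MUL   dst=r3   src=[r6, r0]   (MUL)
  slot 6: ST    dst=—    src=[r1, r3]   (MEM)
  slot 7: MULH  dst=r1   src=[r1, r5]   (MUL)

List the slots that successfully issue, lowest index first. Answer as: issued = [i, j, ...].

[0] ALU needs rd=2 wr=1: ok; after: ALU=0 MUL=1 MEM=2 BR=1, R=3, W=2
[1] ALU needs rd=2 wr=1: FU; after: ALU=0 MUL=1 MEM=2 BR=1, R=3, W=2
[2] BR needs rd=2 wr=0: ok; after: ALU=0 MUL=1 MEM=2 BR=0, R=1, W=2
[3] ALU needs rd=2 wr=1: FU; after: ALU=0 MUL=1 MEM=2 BR=0, R=1, W=2
[4] MEM needs rd=1 wr=0: ok; after: ALU=0 MUL=1 MEM=1 BR=0, R=0, W=2
[5] MUL needs rd=2 wr=1: RD_PORT; after: ALU=0 MUL=1 MEM=1 BR=0, R=0, W=2
[6] MEM needs rd=2 wr=0: RD_PORT; after: ALU=0 MUL=1 MEM=1 BR=0, R=0, W=2
[7] MUL needs rd=2 wr=1: RD_PORT; after: ALU=0 MUL=1 MEM=1 BR=0, R=0, W=2

issued = [0, 2, 4]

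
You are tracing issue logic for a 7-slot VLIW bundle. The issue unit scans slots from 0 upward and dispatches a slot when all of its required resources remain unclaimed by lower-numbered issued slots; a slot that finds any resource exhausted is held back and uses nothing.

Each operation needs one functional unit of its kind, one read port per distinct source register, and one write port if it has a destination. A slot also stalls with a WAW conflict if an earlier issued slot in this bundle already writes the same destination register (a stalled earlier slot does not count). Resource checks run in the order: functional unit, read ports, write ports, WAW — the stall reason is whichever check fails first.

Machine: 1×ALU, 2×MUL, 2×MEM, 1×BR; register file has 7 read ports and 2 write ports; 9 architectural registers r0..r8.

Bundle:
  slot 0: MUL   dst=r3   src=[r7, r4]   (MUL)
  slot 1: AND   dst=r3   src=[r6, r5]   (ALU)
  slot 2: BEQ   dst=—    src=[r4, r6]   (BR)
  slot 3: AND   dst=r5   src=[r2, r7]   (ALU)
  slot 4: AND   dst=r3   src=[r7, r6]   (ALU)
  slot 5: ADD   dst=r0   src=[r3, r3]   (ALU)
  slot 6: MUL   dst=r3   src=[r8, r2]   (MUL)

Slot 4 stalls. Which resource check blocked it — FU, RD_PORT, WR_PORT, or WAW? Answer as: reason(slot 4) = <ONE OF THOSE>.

reason(slot 4) = FU

(0) want 1×MUL +2rd +1wr — yes → AL1|MU1|ME2|BR1|rd5|wr1
(1) want 1×ALU +2rd +1wr — WAW → AL1|MU1|ME2|BR1|rd5|wr1
(2) want 1×BR +2rd +0wr — yes → AL1|MU1|ME2|BR0|rd3|wr1
(3) want 1×ALU +2rd +1wr — yes → AL0|MU1|ME2|BR0|rd1|wr0
(4) want 1×ALU +2rd +1wr — FU → AL0|MU1|ME2|BR0|rd1|wr0
(5) want 1×ALU +1rd +1wr — FU → AL0|MU1|ME2|BR0|rd1|wr0
(6) want 1×MUL +2rd +1wr — RD_PORT → AL0|MU1|ME2|BR0|rd1|wr0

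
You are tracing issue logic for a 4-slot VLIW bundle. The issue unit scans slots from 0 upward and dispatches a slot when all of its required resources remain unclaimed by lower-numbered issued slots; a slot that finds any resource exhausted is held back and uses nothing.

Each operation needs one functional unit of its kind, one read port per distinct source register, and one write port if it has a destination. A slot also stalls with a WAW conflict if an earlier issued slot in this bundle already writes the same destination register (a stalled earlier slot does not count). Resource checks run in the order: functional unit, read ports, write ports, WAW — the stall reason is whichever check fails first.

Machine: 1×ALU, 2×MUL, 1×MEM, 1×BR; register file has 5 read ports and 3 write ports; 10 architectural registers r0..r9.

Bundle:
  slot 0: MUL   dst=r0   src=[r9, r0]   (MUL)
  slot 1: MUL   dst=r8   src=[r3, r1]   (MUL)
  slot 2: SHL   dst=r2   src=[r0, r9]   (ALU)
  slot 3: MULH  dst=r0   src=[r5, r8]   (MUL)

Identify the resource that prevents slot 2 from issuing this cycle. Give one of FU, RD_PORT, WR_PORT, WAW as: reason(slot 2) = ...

reason(slot 2) = RD_PORT

#0 MUL src=r9,r0 dispatched  <A:1 Mu:1 Ld:1 B:1 rd:3 wr:2>
#1 MUL src=r3,r1 dispatched  <A:1 Mu:0 Ld:1 B:1 rd:1 wr:1>
#2 ALU src=r0,r9 held:RD_PORT  <A:1 Mu:0 Ld:1 B:1 rd:1 wr:1>
#3 MUL src=r5,r8 held:FU  <A:1 Mu:0 Ld:1 B:1 rd:1 wr:1>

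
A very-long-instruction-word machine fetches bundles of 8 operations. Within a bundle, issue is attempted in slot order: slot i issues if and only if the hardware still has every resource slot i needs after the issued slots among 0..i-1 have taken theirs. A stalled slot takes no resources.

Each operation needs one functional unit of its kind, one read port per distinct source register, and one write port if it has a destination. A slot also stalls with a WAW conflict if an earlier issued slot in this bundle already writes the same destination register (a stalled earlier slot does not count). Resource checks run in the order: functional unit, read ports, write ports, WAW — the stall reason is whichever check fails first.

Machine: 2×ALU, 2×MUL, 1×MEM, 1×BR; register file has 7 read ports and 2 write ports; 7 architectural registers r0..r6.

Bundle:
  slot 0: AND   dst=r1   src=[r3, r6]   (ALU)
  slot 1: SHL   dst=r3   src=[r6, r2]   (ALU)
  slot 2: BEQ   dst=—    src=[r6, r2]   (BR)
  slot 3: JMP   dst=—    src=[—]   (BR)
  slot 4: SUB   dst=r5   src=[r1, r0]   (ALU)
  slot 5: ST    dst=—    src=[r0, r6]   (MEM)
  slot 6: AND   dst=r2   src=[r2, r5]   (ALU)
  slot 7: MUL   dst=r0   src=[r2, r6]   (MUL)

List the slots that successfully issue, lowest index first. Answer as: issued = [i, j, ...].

[0] ALU needs rd=2 wr=1: ok; after: ALU=1 MUL=2 MEM=1 BR=1, R=5, W=1
[1] ALU needs rd=2 wr=1: ok; after: ALU=0 MUL=2 MEM=1 BR=1, R=3, W=0
[2] BR needs rd=2 wr=0: ok; after: ALU=0 MUL=2 MEM=1 BR=0, R=1, W=0
[3] BR needs rd=0 wr=0: FU; after: ALU=0 MUL=2 MEM=1 BR=0, R=1, W=0
[4] ALU needs rd=2 wr=1: FU; after: ALU=0 MUL=2 MEM=1 BR=0, R=1, W=0
[5] MEM needs rd=2 wr=0: RD_PORT; after: ALU=0 MUL=2 MEM=1 BR=0, R=1, W=0
[6] ALU needs rd=2 wr=1: FU; after: ALU=0 MUL=2 MEM=1 BR=0, R=1, W=0
[7] MUL needs rd=2 wr=1: RD_PORT; after: ALU=0 MUL=2 MEM=1 BR=0, R=1, W=0

issued = [0, 1, 2]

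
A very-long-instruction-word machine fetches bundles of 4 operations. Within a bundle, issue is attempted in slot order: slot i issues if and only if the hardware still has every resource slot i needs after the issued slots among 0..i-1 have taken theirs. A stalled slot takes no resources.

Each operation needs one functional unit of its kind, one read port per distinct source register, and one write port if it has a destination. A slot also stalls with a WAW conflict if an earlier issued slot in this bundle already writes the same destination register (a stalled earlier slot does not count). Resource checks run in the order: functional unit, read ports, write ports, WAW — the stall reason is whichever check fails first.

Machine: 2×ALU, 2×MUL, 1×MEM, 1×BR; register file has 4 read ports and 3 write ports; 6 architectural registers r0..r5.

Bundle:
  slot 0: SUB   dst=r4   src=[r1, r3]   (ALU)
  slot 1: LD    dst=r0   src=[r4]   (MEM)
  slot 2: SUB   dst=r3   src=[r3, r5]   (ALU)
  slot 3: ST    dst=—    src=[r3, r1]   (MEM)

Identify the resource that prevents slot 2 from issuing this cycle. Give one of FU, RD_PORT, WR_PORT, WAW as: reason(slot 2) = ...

reason(slot 2) = RD_PORT

(0) want 1×ALU +2rd +1wr — yes → AL1|MU2|ME1|BR1|rd2|wr2
(1) want 1×MEM +1rd +1wr — yes → AL1|MU2|ME0|BR1|rd1|wr1
(2) want 1×ALU +2rd +1wr — RD_PORT → AL1|MU2|ME0|BR1|rd1|wr1
(3) want 1×MEM +2rd +0wr — FU → AL1|MU2|ME0|BR1|rd1|wr1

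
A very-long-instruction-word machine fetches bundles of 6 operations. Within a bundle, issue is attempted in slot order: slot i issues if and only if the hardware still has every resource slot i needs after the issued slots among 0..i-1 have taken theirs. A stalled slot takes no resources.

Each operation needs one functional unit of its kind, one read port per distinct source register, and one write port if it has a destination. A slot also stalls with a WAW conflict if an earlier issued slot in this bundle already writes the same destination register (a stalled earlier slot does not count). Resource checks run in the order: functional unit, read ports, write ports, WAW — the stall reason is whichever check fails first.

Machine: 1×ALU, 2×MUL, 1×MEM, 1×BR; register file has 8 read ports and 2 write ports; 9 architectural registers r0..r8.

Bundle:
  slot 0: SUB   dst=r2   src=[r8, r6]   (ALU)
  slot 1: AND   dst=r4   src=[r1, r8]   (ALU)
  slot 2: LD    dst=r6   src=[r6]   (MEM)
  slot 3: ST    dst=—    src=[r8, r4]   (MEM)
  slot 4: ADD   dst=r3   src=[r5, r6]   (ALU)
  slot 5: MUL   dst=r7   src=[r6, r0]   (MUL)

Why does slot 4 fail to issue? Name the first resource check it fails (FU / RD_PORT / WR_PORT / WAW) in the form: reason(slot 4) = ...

reason(slot 4) = FU

#0 ALU src=r8,r6 dispatched  <A:0 Mu:2 Ld:1 B:1 rd:6 wr:1>
#1 ALU src=r1,r8 held:FU  <A:0 Mu:2 Ld:1 B:1 rd:6 wr:1>
#2 MEM src=r6 dispatched  <A:0 Mu:2 Ld:0 B:1 rd:5 wr:0>
#3 MEM src=r8,r4 held:FU  <A:0 Mu:2 Ld:0 B:1 rd:5 wr:0>
#4 ALU src=r5,r6 held:FU  <A:0 Mu:2 Ld:0 B:1 rd:5 wr:0>
#5 MUL src=r6,r0 held:WR_PORT  <A:0 Mu:2 Ld:0 B:1 rd:5 wr:0>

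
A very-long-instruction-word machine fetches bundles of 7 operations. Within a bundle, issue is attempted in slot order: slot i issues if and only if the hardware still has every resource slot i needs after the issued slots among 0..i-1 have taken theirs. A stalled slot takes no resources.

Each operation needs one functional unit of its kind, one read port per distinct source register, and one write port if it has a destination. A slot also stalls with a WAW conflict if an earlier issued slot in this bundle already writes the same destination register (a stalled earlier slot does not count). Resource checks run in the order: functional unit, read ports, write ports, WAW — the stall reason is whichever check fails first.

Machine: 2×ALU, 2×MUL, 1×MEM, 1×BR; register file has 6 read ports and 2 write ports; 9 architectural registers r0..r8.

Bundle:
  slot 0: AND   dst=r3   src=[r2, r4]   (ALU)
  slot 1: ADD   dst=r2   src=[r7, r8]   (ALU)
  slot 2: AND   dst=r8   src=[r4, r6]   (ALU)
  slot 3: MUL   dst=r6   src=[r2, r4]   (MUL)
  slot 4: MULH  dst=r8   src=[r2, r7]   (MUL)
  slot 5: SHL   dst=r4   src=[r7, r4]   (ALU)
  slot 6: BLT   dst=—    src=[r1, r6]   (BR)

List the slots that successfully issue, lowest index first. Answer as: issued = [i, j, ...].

issued = [0, 1, 6]

(0) want 1×ALU +2rd +1wr — yes → AL1|MU2|ME1|BR1|rd4|wr1
(1) want 1×ALU +2rd +1wr — yes → AL0|MU2|ME1|BR1|rd2|wr0
(2) want 1×ALU +2rd +1wr — FU → AL0|MU2|ME1|BR1|rd2|wr0
(3) want 1×MUL +2rd +1wr — WR_PORT → AL0|MU2|ME1|BR1|rd2|wr0
(4) want 1×MUL +2rd +1wr — WR_PORT → AL0|MU2|ME1|BR1|rd2|wr0
(5) want 1×ALU +2rd +1wr — FU → AL0|MU2|ME1|BR1|rd2|wr0
(6) want 1×BR +2rd +0wr — yes → AL0|MU2|ME1|BR0|rd0|wr0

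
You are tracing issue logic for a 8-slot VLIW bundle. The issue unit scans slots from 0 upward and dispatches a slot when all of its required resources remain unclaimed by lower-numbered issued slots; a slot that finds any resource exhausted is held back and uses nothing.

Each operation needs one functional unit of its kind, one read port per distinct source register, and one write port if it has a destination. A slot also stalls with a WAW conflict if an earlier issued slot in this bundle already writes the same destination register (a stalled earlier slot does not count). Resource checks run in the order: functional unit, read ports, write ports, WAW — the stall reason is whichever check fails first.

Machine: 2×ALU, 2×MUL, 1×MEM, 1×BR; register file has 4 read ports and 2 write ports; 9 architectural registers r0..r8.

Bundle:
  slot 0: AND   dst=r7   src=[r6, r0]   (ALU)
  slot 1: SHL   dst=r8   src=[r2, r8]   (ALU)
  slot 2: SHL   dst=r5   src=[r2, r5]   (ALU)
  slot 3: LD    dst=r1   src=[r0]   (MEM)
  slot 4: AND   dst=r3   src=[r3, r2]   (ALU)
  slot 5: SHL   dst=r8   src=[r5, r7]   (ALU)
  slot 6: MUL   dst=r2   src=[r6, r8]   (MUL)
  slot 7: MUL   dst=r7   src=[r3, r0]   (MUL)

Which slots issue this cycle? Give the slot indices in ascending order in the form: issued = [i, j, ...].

  0. ALU→r7 ⇒ go  {1A/2Mu/1Ld/1B | 2r 1w}
  1. ALU→r8 ⇒ go  {0A/2Mu/1Ld/1B | 0r 0w}
  2. ALU→r5 ⇒ no(FU)  {0A/2Mu/1Ld/1B | 0r 0w}
  3. MEM→r1 ⇒ no(RD_PORT)  {0A/2Mu/1Ld/1B | 0r 0w}
  4. ALU→r3 ⇒ no(FU)  {0A/2Mu/1Ld/1B | 0r 0w}
  5. ALU→r8 ⇒ no(FU)  {0A/2Mu/1Ld/1B | 0r 0w}
  6. MUL→r2 ⇒ no(RD_PORT)  {0A/2Mu/1Ld/1B | 0r 0w}
  7. MUL→r7 ⇒ no(RD_PORT)  {0A/2Mu/1Ld/1B | 0r 0w}

issued = [0, 1]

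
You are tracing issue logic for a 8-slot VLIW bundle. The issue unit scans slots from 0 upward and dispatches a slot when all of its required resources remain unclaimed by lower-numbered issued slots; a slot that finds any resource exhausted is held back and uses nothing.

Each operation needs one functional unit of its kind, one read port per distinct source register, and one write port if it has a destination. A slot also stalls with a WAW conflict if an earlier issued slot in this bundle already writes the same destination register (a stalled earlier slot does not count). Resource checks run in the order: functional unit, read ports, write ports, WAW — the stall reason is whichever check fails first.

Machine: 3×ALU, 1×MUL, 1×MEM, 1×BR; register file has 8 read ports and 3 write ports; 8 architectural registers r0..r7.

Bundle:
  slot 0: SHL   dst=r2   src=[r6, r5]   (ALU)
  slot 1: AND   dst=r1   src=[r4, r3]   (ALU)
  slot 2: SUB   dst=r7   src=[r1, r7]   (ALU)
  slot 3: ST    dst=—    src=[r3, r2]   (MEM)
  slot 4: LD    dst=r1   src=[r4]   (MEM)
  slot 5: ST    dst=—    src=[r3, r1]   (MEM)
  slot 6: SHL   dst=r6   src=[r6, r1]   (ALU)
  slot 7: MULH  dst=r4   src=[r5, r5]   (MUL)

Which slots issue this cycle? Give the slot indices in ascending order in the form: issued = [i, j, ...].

[0] ALU needs rd=2 wr=1: ok; after: ALU=2 MUL=1 MEM=1 BR=1, R=6, W=2
[1] ALU needs rd=2 wr=1: ok; after: ALU=1 MUL=1 MEM=1 BR=1, R=4, W=1
[2] ALU needs rd=2 wr=1: ok; after: ALU=0 MUL=1 MEM=1 BR=1, R=2, W=0
[3] MEM needs rd=2 wr=0: ok; after: ALU=0 MUL=1 MEM=0 BR=1, R=0, W=0
[4] MEM needs rd=1 wr=1: FU; after: ALU=0 MUL=1 MEM=0 BR=1, R=0, W=0
[5] MEM needs rd=2 wr=0: FU; after: ALU=0 MUL=1 MEM=0 BR=1, R=0, W=0
[6] ALU needs rd=2 wr=1: FU; after: ALU=0 MUL=1 MEM=0 BR=1, R=0, W=0
[7] MUL needs rd=1 wr=1: RD_PORT; after: ALU=0 MUL=1 MEM=0 BR=1, R=0, W=0

issued = [0, 1, 2, 3]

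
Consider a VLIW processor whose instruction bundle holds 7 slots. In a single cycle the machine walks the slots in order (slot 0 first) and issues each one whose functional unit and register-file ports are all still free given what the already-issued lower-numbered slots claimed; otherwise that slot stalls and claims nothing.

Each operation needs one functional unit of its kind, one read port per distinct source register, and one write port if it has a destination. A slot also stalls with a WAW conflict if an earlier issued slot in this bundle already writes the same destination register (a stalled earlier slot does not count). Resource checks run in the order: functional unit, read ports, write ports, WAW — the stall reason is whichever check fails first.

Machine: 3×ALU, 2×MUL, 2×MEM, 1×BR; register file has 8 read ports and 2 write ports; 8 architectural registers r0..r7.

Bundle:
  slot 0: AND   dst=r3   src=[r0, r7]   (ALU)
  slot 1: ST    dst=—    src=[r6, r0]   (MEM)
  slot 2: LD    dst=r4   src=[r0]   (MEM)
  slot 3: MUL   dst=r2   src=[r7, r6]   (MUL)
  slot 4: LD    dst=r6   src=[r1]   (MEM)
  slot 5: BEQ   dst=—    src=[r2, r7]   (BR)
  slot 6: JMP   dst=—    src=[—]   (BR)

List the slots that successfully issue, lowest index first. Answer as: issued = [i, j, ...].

(0) want 1×ALU +2rd +1wr — yes → AL2|MU2|ME2|BR1|rd6|wr1
(1) want 1×MEM +2rd +0wr — yes → AL2|MU2|ME1|BR1|rd4|wr1
(2) want 1×MEM +1rd +1wr — yes → AL2|MU2|ME0|BR1|rd3|wr0
(3) want 1×MUL +2rd +1wr — WR_PORT → AL2|MU2|ME0|BR1|rd3|wr0
(4) want 1×MEM +1rd +1wr — FU → AL2|MU2|ME0|BR1|rd3|wr0
(5) want 1×BR +2rd +0wr — yes → AL2|MU2|ME0|BR0|rd1|wr0
(6) want 1×BR +0rd +0wr — FU → AL2|MU2|ME0|BR0|rd1|wr0

issued = [0, 1, 2, 5]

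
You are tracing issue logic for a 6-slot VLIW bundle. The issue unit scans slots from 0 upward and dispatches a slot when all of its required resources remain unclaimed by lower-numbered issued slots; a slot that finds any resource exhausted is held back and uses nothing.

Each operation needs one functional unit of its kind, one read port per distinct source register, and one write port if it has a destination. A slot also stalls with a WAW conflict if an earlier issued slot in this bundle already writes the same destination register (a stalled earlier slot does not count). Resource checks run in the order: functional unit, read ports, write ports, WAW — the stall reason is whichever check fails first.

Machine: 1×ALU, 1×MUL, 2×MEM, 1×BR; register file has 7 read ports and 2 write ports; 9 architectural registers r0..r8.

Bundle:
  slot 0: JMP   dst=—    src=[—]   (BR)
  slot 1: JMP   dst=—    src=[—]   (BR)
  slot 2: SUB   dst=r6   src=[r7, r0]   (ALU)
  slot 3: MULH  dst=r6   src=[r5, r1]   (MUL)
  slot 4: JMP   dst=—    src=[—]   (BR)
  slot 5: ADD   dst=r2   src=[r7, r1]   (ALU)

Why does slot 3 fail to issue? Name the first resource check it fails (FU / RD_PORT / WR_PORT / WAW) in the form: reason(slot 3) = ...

reason(slot 3) = WAW

#0 BR src=- dispatched  <A:1 Mu:1 Ld:2 B:0 rd:7 wr:2>
#1 BR src=- held:FU  <A:1 Mu:1 Ld:2 B:0 rd:7 wr:2>
#2 ALU src=r7,r0 dispatched  <A:0 Mu:1 Ld:2 B:0 rd:5 wr:1>
#3 MUL src=r5,r1 held:WAW  <A:0 Mu:1 Ld:2 B:0 rd:5 wr:1>
#4 BR src=- held:FU  <A:0 Mu:1 Ld:2 B:0 rd:5 wr:1>
#5 ALU src=r7,r1 held:FU  <A:0 Mu:1 Ld:2 B:0 rd:5 wr:1>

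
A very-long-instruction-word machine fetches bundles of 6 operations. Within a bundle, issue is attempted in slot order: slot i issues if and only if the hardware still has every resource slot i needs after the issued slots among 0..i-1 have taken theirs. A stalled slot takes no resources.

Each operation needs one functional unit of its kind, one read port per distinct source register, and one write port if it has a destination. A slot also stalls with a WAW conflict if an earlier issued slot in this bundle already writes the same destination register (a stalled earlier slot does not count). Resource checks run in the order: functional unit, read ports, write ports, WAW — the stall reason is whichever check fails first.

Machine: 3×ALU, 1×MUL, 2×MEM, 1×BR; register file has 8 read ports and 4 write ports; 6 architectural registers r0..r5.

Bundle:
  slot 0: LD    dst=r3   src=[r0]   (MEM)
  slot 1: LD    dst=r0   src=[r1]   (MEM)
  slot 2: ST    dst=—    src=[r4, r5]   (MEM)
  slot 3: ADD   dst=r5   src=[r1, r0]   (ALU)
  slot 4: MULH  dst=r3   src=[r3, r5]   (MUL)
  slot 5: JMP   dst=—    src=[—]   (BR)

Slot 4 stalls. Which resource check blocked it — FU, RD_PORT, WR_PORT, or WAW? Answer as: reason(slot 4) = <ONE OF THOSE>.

reason(slot 4) = WAW

  0. MEM→r3 ⇒ go  {3A/1Mu/1Ld/1B | 7r 3w}
  1. MEM→r0 ⇒ go  {3A/1Mu/0Ld/1B | 6r 2w}
  2. MEM ⇒ no(FU)  {3A/1Mu/0Ld/1B | 6r 2w}
  3. ALU→r5 ⇒ go  {2A/1Mu/0Ld/1B | 4r 1w}
  4. MUL→r3 ⇒ no(WAW)  {2A/1Mu/0Ld/1B | 4r 1w}
  5. BR ⇒ go  {2A/1Mu/0Ld/0B | 4r 1w}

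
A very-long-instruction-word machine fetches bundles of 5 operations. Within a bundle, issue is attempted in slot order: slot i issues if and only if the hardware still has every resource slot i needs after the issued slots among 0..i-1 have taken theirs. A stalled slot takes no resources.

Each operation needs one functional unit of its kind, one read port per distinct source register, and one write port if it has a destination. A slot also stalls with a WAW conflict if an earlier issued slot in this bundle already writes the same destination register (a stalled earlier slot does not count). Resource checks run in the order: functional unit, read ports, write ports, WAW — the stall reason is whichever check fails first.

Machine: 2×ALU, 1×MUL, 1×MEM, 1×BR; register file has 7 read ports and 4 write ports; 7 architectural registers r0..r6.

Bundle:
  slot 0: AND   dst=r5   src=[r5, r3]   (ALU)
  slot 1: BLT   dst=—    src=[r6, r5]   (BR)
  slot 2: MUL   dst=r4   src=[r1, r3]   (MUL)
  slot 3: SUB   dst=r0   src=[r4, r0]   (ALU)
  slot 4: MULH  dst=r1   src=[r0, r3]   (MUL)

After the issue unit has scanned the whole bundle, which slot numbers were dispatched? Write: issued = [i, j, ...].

issued = [0, 1, 2]

  0. ALU→r5 ⇒ go  {1A/1Mu/1Ld/1B | 5r 3w}
  1. BR ⇒ go  {1A/1Mu/1Ld/0B | 3r 3w}
  2. MUL→r4 ⇒ go  {1A/0Mu/1Ld/0B | 1r 2w}
  3. ALU→r0 ⇒ no(RD_PORT)  {1A/0Mu/1Ld/0B | 1r 2w}
  4. MUL→r1 ⇒ no(FU)  {1A/0Mu/1Ld/0B | 1r 2w}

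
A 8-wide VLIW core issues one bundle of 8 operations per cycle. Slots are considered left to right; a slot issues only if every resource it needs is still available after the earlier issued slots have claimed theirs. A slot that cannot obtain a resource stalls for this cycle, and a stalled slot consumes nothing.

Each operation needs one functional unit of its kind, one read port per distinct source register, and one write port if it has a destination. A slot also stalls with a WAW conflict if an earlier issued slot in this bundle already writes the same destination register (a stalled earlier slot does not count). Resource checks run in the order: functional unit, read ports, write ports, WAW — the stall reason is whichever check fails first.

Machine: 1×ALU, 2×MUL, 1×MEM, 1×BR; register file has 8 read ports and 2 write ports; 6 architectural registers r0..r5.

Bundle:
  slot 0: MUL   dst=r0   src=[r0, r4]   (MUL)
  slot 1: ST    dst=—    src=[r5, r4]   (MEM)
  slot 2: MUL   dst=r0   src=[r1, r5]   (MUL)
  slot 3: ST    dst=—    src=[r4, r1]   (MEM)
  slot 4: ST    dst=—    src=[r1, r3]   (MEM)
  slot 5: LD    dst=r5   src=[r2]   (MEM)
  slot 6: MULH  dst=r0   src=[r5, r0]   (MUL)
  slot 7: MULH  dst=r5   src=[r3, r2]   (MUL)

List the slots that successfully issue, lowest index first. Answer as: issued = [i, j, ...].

(0) want 1×MUL +2rd +1wr — yes → AL1|MU1|ME1|BR1|rd6|wr1
(1) want 1×MEM +2rd +0wr — yes → AL1|MU1|ME0|BR1|rd4|wr1
(2) want 1×MUL +2rd +1wr — WAW → AL1|MU1|ME0|BR1|rd4|wr1
(3) want 1×MEM +2rd +0wr — FU → AL1|MU1|ME0|BR1|rd4|wr1
(4) want 1×MEM +2rd +0wr — FU → AL1|MU1|ME0|BR1|rd4|wr1
(5) want 1×MEM +1rd +1wr — FU → AL1|MU1|ME0|BR1|rd4|wr1
(6) want 1×MUL +2rd +1wr — WAW → AL1|MU1|ME0|BR1|rd4|wr1
(7) want 1×MUL +2rd +1wr — yes → AL1|MU0|ME0|BR1|rd2|wr0

issued = [0, 1, 7]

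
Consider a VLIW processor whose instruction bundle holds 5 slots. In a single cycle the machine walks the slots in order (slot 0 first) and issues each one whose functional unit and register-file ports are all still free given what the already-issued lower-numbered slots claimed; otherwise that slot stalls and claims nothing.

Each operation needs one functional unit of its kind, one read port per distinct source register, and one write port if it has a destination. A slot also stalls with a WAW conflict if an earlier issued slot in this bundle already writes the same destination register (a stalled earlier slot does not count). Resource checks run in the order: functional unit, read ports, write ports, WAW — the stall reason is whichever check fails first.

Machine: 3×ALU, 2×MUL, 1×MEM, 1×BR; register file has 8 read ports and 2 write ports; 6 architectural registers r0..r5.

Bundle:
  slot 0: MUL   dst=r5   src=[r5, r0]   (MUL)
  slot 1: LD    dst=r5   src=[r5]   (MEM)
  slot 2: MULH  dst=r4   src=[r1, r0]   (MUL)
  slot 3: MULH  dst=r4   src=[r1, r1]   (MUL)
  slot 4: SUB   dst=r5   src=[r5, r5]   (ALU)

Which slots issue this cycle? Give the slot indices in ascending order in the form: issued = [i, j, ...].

[0] MUL needs rd=2 wr=1: ok; after: ALU=3 MUL=1 MEM=1 BR=1, R=6, W=1
[1] MEM needs rd=1 wr=1: WAW; after: ALU=3 MUL=1 MEM=1 BR=1, R=6, W=1
[2] MUL needs rd=2 wr=1: ok; after: ALU=3 MUL=0 MEM=1 BR=1, R=4, W=0
[3] MUL needs rd=1 wr=1: FU; after: ALU=3 MUL=0 MEM=1 BR=1, R=4, W=0
[4] ALU needs rd=1 wr=1: WR_PORT; after: ALU=3 MUL=0 MEM=1 BR=1, R=4, W=0

issued = [0, 2]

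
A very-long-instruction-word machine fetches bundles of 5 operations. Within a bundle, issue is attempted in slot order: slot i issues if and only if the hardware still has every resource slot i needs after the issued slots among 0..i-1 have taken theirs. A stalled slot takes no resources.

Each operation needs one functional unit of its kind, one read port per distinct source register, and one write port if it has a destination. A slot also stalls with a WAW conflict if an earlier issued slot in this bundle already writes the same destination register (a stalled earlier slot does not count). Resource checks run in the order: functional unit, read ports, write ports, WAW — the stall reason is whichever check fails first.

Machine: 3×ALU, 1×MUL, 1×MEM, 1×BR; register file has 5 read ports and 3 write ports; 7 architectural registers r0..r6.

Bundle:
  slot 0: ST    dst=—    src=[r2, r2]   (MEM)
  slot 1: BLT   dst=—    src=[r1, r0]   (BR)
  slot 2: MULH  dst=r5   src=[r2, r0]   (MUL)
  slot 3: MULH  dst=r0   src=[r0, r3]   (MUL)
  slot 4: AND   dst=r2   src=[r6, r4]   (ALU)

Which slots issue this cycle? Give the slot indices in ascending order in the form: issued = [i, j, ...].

issued = [0, 1, 2]

[0] MEM needs rd=1 wr=0: ok; after: ALU=3 MUL=1 MEM=0 BR=1, R=4, W=3
[1] BR needs rd=2 wr=0: ok; after: ALU=3 MUL=1 MEM=0 BR=0, R=2, W=3
[2] MUL needs rd=2 wr=1: ok; after: ALU=3 MUL=0 MEM=0 BR=0, R=0, W=2
[3] MUL needs rd=2 wr=1: FU; after: ALU=3 MUL=0 MEM=0 BR=0, R=0, W=2
[4] ALU needs rd=2 wr=1: RD_PORT; after: ALU=3 MUL=0 MEM=0 BR=0, R=0, W=2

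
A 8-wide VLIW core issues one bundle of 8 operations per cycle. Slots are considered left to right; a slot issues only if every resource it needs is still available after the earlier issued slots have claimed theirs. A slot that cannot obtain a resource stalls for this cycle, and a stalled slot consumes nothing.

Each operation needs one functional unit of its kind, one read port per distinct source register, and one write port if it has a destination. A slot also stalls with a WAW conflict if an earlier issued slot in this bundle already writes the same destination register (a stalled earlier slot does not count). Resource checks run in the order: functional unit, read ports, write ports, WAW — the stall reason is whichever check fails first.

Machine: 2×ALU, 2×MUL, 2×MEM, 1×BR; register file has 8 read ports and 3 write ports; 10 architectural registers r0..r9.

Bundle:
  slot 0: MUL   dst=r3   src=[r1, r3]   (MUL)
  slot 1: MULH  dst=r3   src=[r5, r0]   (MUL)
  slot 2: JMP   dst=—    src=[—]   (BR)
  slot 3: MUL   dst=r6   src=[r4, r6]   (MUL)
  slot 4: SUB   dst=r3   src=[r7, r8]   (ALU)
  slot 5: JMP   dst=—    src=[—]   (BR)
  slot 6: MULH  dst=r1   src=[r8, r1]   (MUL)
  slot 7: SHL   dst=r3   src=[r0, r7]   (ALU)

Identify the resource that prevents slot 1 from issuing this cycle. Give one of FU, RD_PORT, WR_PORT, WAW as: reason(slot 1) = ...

reason(slot 1) = WAW

[0] MUL needs rd=2 wr=1: ok; after: ALU=2 MUL=1 MEM=2 BR=1, R=6, W=2
[1] MUL needs rd=2 wr=1: WAW; after: ALU=2 MUL=1 MEM=2 BR=1, R=6, W=2
[2] BR needs rd=0 wr=0: ok; after: ALU=2 MUL=1 MEM=2 BR=0, R=6, W=2
[3] MUL needs rd=2 wr=1: ok; after: ALU=2 MUL=0 MEM=2 BR=0, R=4, W=1
[4] ALU needs rd=2 wr=1: WAW; after: ALU=2 MUL=0 MEM=2 BR=0, R=4, W=1
[5] BR needs rd=0 wr=0: FU; after: ALU=2 MUL=0 MEM=2 BR=0, R=4, W=1
[6] MUL needs rd=2 wr=1: FU; after: ALU=2 MUL=0 MEM=2 BR=0, R=4, W=1
[7] ALU needs rd=2 wr=1: WAW; after: ALU=2 MUL=0 MEM=2 BR=0, R=4, W=1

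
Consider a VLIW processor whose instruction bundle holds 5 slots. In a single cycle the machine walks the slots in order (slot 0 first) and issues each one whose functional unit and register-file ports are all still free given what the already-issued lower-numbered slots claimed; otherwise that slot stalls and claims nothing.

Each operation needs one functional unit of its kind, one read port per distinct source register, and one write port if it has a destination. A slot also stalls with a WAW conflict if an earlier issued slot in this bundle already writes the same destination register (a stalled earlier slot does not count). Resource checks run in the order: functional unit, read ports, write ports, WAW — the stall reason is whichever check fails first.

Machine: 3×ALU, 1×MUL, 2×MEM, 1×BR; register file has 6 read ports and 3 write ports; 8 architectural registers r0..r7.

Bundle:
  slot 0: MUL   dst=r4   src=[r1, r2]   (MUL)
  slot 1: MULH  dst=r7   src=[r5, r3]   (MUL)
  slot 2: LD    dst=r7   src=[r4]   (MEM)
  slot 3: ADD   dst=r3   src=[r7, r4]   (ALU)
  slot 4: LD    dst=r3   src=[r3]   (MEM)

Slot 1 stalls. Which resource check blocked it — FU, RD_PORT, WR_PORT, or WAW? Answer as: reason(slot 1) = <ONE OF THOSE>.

(0) want 1×MUL +2rd +1wr — yes → AL3|MU0|ME2|BR1|rd4|wr2
(1) want 1×MUL +2rd +1wr — FU → AL3|MU0|ME2|BR1|rd4|wr2
(2) want 1×MEM +1rd +1wr — yes → AL3|MU0|ME1|BR1|rd3|wr1
(3) want 1×ALU +2rd +1wr — yes → AL2|MU0|ME1|BR1|rd1|wr0
(4) want 1×MEM +1rd +1wr — WR_PORT → AL2|MU0|ME1|BR1|rd1|wr0

reason(slot 1) = FU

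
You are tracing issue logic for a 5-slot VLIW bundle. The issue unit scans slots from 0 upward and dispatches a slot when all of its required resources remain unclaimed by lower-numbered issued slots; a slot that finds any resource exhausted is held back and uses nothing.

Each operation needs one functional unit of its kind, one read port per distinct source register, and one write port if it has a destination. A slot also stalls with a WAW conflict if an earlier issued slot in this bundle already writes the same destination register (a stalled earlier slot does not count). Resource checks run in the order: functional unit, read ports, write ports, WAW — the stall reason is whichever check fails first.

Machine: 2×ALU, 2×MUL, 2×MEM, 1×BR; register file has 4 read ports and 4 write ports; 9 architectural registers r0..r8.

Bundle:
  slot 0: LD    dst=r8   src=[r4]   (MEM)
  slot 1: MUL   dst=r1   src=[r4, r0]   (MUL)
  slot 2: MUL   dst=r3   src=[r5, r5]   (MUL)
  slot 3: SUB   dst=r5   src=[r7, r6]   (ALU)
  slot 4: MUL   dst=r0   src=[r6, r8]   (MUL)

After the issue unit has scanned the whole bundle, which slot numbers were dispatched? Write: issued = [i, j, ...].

issued = [0, 1, 2]

[0] MEM needs rd=1 wr=1: ok; after: ALU=2 MUL=2 MEM=1 BR=1, R=3, W=3
[1] MUL needs rd=2 wr=1: ok; after: ALU=2 MUL=1 MEM=1 BR=1, R=1, W=2
[2] MUL needs rd=1 wr=1: ok; after: ALU=2 MUL=0 MEM=1 BR=1, R=0, W=1
[3] ALU needs rd=2 wr=1: RD_PORT; after: ALU=2 MUL=0 MEM=1 BR=1, R=0, W=1
[4] MUL needs rd=2 wr=1: FU; after: ALU=2 MUL=0 MEM=1 BR=1, R=0, W=1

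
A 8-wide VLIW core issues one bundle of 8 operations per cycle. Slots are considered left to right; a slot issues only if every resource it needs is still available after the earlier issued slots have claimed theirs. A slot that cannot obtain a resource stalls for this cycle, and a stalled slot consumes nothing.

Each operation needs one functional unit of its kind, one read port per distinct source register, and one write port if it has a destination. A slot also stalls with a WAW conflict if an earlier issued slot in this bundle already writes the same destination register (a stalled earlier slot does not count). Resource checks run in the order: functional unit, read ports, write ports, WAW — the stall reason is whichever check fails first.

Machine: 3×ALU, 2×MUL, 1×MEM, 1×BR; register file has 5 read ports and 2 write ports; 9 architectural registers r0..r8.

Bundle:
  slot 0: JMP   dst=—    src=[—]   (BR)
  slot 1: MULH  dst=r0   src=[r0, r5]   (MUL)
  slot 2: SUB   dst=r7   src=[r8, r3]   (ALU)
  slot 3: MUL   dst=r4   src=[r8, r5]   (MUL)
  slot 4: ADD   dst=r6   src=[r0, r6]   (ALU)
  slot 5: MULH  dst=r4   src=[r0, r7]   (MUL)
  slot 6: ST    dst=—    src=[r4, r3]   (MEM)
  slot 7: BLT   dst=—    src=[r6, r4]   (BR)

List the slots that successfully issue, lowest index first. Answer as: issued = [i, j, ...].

slot 0 (BR): ISSUE — free A3,Mu2,Ld1,B0 rp5 wp2
slot 1 (MUL): ISSUE — free A3,Mu1,Ld1,B0 rp3 wp1
slot 2 (ALU): ISSUE — free A2,Mu1,Ld1,B0 rp1 wp0
slot 3 (MUL): stall RD_PORT — free A2,Mu1,Ld1,B0 rp1 wp0
slot 4 (ALU): stall RD_PORT — free A2,Mu1,Ld1,B0 rp1 wp0
slot 5 (MUL): stall RD_PORT — free A2,Mu1,Ld1,B0 rp1 wp0
slot 6 (MEM): stall RD_PORT — free A2,Mu1,Ld1,B0 rp1 wp0
slot 7 (BR): stall FU — free A2,Mu1,Ld1,B0 rp1 wp0

issued = [0, 1, 2]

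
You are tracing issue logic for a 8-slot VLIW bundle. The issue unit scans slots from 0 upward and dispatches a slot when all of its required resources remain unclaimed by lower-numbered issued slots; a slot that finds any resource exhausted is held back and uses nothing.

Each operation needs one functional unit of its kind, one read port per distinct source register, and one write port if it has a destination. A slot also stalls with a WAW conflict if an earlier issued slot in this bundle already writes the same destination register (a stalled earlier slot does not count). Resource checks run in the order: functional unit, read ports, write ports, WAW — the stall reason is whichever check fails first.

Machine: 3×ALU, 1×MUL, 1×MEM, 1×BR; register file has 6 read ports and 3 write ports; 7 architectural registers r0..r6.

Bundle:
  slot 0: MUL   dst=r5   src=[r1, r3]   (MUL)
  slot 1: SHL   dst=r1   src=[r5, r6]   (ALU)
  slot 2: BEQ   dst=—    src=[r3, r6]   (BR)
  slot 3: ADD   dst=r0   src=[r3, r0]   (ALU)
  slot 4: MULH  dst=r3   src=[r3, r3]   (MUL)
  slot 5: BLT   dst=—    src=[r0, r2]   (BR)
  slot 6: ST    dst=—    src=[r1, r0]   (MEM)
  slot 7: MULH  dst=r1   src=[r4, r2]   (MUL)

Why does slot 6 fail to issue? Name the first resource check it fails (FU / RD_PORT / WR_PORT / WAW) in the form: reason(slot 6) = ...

#0 MUL src=r1,r3 dispatched  <A:3 Mu:0 Ld:1 B:1 rd:4 wr:2>
#1 ALU src=r5,r6 dispatched  <A:2 Mu:0 Ld:1 B:1 rd:2 wr:1>
#2 BR src=r3,r6 dispatched  <A:2 Mu:0 Ld:1 B:0 rd:0 wr:1>
#3 ALU src=r3,r0 held:RD_PORT  <A:2 Mu:0 Ld:1 B:0 rd:0 wr:1>
#4 MUL src=r3,r3 held:FU  <A:2 Mu:0 Ld:1 B:0 rd:0 wr:1>
#5 BR src=r0,r2 held:FU  <A:2 Mu:0 Ld:1 B:0 rd:0 wr:1>
#6 MEM src=r1,r0 held:RD_PORT  <A:2 Mu:0 Ld:1 B:0 rd:0 wr:1>
#7 MUL src=r4,r2 held:FU  <A:2 Mu:0 Ld:1 B:0 rd:0 wr:1>

reason(slot 6) = RD_PORT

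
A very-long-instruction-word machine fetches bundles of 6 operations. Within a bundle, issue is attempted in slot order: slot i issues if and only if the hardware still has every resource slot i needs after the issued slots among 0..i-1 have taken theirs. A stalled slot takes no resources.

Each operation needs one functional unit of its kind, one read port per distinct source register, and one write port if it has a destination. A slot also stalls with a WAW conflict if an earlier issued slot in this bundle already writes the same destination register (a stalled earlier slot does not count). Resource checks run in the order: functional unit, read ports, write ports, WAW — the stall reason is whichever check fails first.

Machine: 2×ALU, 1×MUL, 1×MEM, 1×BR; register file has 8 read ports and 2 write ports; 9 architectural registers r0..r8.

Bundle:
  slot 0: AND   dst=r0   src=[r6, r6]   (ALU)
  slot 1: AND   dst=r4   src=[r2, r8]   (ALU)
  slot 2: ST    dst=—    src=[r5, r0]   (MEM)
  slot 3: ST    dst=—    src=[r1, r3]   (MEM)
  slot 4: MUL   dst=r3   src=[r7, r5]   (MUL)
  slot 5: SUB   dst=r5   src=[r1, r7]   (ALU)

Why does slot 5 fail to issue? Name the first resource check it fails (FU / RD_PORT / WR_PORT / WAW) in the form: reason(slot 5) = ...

  0. ALU→r0 ⇒ go  {1A/1Mu/1Ld/1B | 7r 1w}
  1. ALU→r4 ⇒ go  {0A/1Mu/1Ld/1B | 5r 0w}
  2. MEM ⇒ go  {0A/1Mu/0Ld/1B | 3r 0w}
  3. MEM ⇒ no(FU)  {0A/1Mu/0Ld/1B | 3r 0w}
  4. MUL→r3 ⇒ no(WR_PORT)  {0A/1Mu/0Ld/1B | 3r 0w}
  5. ALU→r5 ⇒ no(FU)  {0A/1Mu/0Ld/1B | 3r 0w}

reason(slot 5) = FU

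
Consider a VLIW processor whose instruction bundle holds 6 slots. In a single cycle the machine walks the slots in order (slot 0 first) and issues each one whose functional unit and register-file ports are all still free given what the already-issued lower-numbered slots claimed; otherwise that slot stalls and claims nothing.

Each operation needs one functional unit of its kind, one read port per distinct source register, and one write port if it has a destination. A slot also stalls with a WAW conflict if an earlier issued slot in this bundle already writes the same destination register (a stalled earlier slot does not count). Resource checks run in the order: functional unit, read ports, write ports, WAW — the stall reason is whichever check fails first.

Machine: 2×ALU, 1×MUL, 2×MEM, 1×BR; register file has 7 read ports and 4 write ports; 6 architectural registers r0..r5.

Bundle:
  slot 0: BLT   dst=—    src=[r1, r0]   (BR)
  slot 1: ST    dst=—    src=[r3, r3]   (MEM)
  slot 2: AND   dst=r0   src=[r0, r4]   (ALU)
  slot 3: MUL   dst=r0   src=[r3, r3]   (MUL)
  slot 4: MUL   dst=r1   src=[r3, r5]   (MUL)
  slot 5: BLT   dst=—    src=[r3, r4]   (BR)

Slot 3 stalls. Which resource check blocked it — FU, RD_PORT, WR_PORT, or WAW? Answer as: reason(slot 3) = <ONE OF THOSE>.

slot 0 (BR): ISSUE — free A2,Mu1,Ld2,B0 rp5 wp4
slot 1 (MEM): ISSUE — free A2,Mu1,Ld1,B0 rp4 wp4
slot 2 (ALU): ISSUE — free A1,Mu1,Ld1,B0 rp2 wp3
slot 3 (MUL): stall WAW — free A1,Mu1,Ld1,B0 rp2 wp3
slot 4 (MUL): ISSUE — free A1,Mu0,Ld1,B0 rp0 wp2
slot 5 (BR): stall FU — free A1,Mu0,Ld1,B0 rp0 wp2

reason(slot 3) = WAW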